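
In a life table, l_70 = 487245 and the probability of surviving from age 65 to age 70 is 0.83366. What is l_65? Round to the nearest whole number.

584465

l_65 = l_70 / p = 487245 / 0.83366 = 584465.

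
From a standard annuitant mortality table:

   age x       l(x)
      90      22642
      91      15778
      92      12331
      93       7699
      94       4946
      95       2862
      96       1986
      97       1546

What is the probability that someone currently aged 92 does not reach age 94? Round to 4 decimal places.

0.5989

P(die before 94 | alive at 92) = 1 − l(94)/l(92) = 1 − 4946/12331 = (7385)/12331 = 0.598897.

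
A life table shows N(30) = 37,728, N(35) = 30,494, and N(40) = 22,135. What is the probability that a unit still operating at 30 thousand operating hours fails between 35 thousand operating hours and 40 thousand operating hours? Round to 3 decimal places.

This is the probability of reaching 35 but not 40, conditional on being operational at 30: (N(35) − N(40)) / N(30).
= (30,494 − 22,135) / 37,728 = 8,359 / 37,728 = 0.221560.

0.222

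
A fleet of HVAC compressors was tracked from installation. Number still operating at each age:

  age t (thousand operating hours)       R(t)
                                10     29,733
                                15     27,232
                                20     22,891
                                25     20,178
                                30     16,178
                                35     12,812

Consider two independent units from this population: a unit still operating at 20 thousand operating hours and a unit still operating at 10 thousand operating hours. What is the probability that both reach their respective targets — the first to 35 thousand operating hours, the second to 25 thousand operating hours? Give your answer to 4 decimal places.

0.3798

p₁ = R(35)/R(20) = 12,812/22,891 = 0.559696; p₂ = R(25)/R(10) = 20,178/29,733 = 0.678640.
P(both) = p₁ × p₂ = 0.559696 × 0.678640 = 0.379832.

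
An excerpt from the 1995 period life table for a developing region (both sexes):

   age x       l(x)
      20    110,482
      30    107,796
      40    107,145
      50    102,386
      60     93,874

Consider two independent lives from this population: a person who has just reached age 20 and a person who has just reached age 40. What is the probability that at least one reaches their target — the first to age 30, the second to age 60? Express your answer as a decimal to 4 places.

0.9970

p₁ = l(30)/l(20) = 107,796/110,482 = 0.975688; p₂ = l(60)/l(40) = 93,874/107,145 = 0.876140.
P(at least one) = 1 − (1−p₁)(1−p₂) = 1 − 0.024312 × 0.123860 = 0.996989.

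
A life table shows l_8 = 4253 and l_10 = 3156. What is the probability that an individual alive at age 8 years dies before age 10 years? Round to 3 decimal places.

P(die before 10 | alive at 8) = 1 − l_10/l_8 = 1 − 3156/4253 = (1097)/4253 = 0.257936.

0.258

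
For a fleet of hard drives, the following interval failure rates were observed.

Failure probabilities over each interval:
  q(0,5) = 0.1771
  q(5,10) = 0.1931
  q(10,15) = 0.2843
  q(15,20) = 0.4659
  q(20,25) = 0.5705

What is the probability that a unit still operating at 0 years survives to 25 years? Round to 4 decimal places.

P(survive 0→25) = (1 − 0.1771) × (1 − 0.1931) × (1 − 0.2843) × (1 − 0.4659) × (1 − 0.5705).
= 0.8229 × 0.8069 × 0.7157 × 0.5341 × 0.4295 = 0.109014.

0.1090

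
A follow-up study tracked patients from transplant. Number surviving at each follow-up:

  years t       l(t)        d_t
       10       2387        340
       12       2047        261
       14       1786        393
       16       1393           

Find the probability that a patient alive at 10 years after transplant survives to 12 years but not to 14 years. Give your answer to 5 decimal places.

0.10934

This is the probability of reaching 12 but not 14, conditional on being alive at 10: (l(12) − l(14)) / l(10).
= (2047 − 1786) / 2387 = 261 / 2387 = 0.109342.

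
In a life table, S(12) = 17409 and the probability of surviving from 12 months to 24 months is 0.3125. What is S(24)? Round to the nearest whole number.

S(24) = S(12) × p = 17409 × 0.3125 = 5440.

5440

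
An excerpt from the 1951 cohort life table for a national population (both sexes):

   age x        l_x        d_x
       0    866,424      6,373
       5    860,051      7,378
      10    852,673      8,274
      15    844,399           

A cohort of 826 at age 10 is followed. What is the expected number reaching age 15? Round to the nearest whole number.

818

The relevant probability is 844,399/852,673 = 0.990296.
Expected number = 826 × 0.990296 = 818.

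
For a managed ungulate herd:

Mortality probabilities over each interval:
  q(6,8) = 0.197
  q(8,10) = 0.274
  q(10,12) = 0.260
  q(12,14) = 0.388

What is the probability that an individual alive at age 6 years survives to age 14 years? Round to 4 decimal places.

0.2640

The overall survival probability is (1 − 0.197) × (1 − 0.274) × (1 − 0.260) × (1 − 0.388).
= 0.803 × 0.726 × 0.740 × 0.612 = 0.264019.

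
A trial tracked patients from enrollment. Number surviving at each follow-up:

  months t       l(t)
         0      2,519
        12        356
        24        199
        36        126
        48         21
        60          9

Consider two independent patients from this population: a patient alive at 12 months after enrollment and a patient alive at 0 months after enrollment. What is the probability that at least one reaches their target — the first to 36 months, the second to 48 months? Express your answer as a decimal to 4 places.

p₁ = l(36)/l(12) = 126/356 = 0.353933; p₂ = l(48)/l(0) = 21/2,519 = 0.008337.
P(at least one) = 1 − (1−p₁)(1−p₂) = 1 − 0.646067 × 0.991663 = 0.359319.

0.3593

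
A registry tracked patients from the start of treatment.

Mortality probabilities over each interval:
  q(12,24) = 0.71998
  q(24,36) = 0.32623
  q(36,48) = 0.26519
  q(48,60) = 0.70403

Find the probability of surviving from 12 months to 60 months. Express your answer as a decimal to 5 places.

0.04103

The overall survival probability is (1 − 0.71998) × (1 − 0.32623) × (1 − 0.26519) × (1 − 0.70403).
= 0.28002 × 0.67377 × 0.73481 × 0.29597 = 0.041032.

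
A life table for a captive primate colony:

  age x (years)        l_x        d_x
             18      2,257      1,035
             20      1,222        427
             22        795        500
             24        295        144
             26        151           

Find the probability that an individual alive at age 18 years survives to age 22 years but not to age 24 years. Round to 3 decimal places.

This is the probability of reaching 22 but not 24, conditional on being alive at 18: (l_22 − l_24) / l_18.
= (795 − 295) / 2,257 = 500 / 2,257 = 0.221533.

0.222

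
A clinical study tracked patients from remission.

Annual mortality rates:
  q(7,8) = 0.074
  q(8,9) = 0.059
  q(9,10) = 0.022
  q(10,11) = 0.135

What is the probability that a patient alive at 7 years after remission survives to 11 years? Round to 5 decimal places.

0.73715

Chaining the interval survival probabilities: (1 − 0.074) × (1 − 0.059) × (1 − 0.022) × (1 − 0.135).
= 0.926 × 0.941 × 0.978 × 0.865 = 0.737149.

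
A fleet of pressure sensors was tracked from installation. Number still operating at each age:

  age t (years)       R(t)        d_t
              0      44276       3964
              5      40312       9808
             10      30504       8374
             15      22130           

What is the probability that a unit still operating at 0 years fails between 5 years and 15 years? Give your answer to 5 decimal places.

This is the probability of reaching 5 but not 15, conditional on being operational at 0: (R(5) − R(15)) / R(0).
= (40312 − 22130) / 44276 = 18182 / 44276 = 0.410651.

0.41065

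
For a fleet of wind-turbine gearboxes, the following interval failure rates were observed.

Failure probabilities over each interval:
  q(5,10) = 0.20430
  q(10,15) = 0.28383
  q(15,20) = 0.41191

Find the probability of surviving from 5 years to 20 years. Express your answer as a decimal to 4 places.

Survival from 5 to 20 is the product of surviving each interval: (1 − 0.20430) × (1 − 0.28383) × (1 − 0.41191).
= 0.79570 × 0.71617 × 0.58809 = 0.335127.

0.3351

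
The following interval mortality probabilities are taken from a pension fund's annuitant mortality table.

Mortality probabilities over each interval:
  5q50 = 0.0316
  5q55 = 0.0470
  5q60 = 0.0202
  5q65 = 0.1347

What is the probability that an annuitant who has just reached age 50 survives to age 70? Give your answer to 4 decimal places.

20p50 = (1 − 0.0316) × (1 − 0.0470) × (1 − 0.0202) × (1 − 0.1347).
= 0.9684 × 0.9530 × 0.9798 × 0.8653 = 0.782441.

0.7824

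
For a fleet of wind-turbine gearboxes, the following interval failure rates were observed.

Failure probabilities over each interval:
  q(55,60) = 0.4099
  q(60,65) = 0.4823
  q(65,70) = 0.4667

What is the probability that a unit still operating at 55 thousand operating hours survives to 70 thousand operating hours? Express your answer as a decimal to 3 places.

P(survive 55→70) = (1 − 0.4099) × (1 − 0.4823) × (1 − 0.4667).
= 0.5901 × 0.5177 × 0.5333 = 0.162920.

0.163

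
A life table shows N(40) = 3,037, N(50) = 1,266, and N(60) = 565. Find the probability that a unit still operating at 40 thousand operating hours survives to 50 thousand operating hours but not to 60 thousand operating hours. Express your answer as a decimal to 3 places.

This is the probability of reaching 50 but not 60, conditional on being operational at 40: (N(50) − N(60)) / N(40).
= (1,266 − 565) / 3,037 = 701 / 3,037 = 0.230820.

0.231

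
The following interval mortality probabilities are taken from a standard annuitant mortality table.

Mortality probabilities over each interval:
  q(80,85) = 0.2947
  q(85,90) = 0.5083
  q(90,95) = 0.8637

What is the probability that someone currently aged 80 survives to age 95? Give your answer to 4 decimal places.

P(survive 80→95) = (1 − 0.2947) × (1 − 0.5083) × (1 − 0.8637).
= 0.7053 × 0.4917 × 0.1363 = 0.047268.

0.0473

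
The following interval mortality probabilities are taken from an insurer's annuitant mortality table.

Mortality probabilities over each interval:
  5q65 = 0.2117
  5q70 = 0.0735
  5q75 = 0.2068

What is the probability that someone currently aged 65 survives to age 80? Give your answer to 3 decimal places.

0.579

Chaining the interval survival probabilities: (1 − 0.2117) × (1 − 0.0735) × (1 − 0.2068).
= 0.7883 × 0.9265 × 0.7932 = 0.579322.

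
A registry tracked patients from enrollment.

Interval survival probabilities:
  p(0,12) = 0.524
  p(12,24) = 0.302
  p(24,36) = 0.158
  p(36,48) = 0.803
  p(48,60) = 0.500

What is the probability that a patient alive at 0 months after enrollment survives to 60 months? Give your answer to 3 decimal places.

P(survive 0→60) = 0.524 × 0.302 × 0.158 × 0.803 × 0.500.
= 0.010039.

0.010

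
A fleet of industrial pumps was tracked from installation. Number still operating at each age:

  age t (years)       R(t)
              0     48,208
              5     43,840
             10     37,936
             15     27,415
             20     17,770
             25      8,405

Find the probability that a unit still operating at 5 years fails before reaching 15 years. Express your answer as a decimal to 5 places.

0.37466

P(fail before 15 | operational at 5) = 1 − R(15)/R(5) = 1 − 27,415/43,840 = (16,425)/43,840 = 0.374658.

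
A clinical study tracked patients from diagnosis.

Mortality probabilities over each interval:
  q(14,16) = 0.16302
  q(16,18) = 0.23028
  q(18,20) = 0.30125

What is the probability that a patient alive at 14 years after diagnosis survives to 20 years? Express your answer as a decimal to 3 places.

P(survive 14→20) = (1 − 0.16302) × (1 − 0.23028) × (1 − 0.30125).
= 0.83698 × 0.76972 × 0.69875 = 0.450163.

0.450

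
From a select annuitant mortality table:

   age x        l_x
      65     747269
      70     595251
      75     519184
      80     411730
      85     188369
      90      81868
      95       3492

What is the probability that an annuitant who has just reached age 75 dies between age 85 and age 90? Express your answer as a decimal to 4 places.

0.2051

This is the probability of reaching 85 but not 90, conditional on being alive at 75: (l_85 − l_90) / l_75.
= (188369 − 81868) / 519184 = 106501 / 519184 = 0.205132.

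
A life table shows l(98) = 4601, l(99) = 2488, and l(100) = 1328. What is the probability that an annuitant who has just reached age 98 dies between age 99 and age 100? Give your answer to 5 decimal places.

This is the probability of reaching 99 but not 100, conditional on being alive at 98: (l(99) − l(100)) / l(98).
= (2488 − 1328) / 4601 = 1160 / 4601 = 0.252119.

0.25212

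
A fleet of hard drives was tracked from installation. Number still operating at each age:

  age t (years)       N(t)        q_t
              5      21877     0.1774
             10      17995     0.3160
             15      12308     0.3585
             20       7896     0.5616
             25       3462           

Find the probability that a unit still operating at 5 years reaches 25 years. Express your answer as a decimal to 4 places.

The conditional survival probability is N(25)/N(5) = 3462/21877 = 0.158248.

0.1582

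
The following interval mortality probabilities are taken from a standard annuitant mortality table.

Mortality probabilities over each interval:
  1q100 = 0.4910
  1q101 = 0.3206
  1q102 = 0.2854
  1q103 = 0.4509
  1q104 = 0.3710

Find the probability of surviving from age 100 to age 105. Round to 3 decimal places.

Chaining the interval survival probabilities: (1 − 0.4910) × (1 − 0.3206) × (1 − 0.2854) × (1 − 0.4509) × (1 − 0.3710).
= 0.5090 × 0.6794 × 0.7146 × 0.5491 × 0.6290 = 0.085351.

0.085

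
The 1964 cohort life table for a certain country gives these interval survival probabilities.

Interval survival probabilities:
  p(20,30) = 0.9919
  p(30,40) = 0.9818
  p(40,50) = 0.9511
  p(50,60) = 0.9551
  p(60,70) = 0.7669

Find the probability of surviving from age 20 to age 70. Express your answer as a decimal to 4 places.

0.6784

P(survive 20→70) = 0.9919 × 0.9818 × 0.9511 × 0.9551 × 0.7669.
= 0.678429.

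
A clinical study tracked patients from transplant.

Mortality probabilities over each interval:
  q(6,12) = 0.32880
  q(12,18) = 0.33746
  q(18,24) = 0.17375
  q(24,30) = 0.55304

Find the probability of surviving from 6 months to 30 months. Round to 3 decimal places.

Survival from 6 to 30 is the product of surviving each interval: (1 − 0.32880) × (1 − 0.33746) × (1 − 0.17375) × (1 − 0.55304).
= 0.67120 × 0.66254 × 0.82625 × 0.44696 = 0.164227.

0.164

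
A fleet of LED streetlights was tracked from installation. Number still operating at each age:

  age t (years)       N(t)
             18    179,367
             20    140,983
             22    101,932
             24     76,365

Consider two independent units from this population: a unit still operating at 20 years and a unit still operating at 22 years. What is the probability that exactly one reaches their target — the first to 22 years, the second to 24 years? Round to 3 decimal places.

0.389

p₁ = N(22)/N(20) = 101,932/140,983 = 0.723009; p₂ = N(24)/N(22) = 76,365/101,932 = 0.749176.
P(exactly one) = p₁(1−p₂) + (1−p₁)p₂ = 0.181348 + 0.207515 = 0.388863.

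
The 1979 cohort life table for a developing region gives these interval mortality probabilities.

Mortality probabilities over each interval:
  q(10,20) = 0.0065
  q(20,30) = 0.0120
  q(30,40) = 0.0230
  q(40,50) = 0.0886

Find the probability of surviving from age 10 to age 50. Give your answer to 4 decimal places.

Chaining the interval survival probabilities: (1 − 0.0065) × (1 − 0.0120) × (1 − 0.0230) × (1 − 0.0886).
= 0.9935 × 0.9880 × 0.9770 × 0.9114 = 0.874034.

0.8740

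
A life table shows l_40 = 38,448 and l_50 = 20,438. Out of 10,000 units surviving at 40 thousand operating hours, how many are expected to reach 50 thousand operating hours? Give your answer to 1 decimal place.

The relevant probability is 20,438/38,448 = 0.531575.
Expected number = 10,000 × 0.531575 = 5315.8.

5315.8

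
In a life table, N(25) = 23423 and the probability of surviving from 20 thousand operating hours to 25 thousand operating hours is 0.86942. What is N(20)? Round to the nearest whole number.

26941

N(20) = N(25) / p = 23423 / 0.86942 = 26941.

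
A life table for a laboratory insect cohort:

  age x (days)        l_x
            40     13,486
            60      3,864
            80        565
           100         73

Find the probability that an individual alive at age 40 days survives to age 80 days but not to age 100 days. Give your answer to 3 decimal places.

This is the probability of reaching 80 but not 100, conditional on being alive at 40: (l_80 − l_100) / l_40.
= (565 − 73) / 13,486 = 492 / 13,486 = 0.036482.

0.036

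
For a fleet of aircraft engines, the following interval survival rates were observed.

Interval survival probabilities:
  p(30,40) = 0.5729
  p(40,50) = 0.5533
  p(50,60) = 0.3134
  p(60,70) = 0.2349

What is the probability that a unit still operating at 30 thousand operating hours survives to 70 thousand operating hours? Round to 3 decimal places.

0.023

P(survive 30→70) = 0.5729 × 0.5533 × 0.3134 × 0.2349.
= 0.023336.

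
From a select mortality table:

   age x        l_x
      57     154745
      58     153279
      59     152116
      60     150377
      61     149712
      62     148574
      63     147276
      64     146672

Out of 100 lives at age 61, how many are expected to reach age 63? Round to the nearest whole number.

98

The relevant probability is 147276/149712 = 0.983729.
Expected number = 100 × 0.983729 = 98.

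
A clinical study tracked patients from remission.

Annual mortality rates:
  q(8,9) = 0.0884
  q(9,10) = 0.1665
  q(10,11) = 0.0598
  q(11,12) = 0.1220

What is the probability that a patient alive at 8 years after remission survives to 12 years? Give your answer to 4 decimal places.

0.6272

Survival from 8 to 12 is the product of surviving each interval: (1 − 0.0884) × (1 − 0.1665) × (1 − 0.0598) × (1 − 0.1220).
= 0.9116 × 0.8335 × 0.9402 × 0.8780 = 0.627227.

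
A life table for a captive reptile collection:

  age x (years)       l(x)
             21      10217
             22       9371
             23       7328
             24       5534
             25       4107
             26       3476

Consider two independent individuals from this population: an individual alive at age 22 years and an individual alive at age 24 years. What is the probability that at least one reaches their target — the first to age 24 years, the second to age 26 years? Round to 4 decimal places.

p₁ = l(24)/l(22) = 5534/9371 = 0.590545; p₂ = l(26)/l(24) = 3476/5534 = 0.628117.
P(at least one) = 1 − (1−p₁)(1−p₂) = 1 − 0.409455 × 0.371883 = 0.847731.

0.8477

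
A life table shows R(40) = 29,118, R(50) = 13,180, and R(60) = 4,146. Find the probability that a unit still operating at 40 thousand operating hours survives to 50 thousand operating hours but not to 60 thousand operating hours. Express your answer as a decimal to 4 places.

0.3103

This is the probability of reaching 50 but not 60, conditional on being operational at 40: (R(50) − R(60)) / R(40).
= (13,180 − 4,146) / 29,118 = 9,034 / 29,118 = 0.310255.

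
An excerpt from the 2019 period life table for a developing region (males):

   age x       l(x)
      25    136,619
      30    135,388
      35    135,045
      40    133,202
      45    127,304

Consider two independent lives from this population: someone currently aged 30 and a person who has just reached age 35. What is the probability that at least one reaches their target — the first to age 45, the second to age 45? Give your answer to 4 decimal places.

p₁ = l(45)/l(30) = 127,304/135,388 = 0.940290; p₂ = l(45)/l(35) = 127,304/135,045 = 0.942678.
P(at least one) = 1 − (1−p₁)(1−p₂) = 1 − 0.059710 × 0.057322 = 0.996577.

0.9966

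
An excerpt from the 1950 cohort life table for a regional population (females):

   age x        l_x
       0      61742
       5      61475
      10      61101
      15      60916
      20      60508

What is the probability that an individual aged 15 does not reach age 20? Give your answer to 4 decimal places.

0.0067

P(die before 20 | alive at 15) = 1 − l_20/l_15 = 1 − 60508/60916 = (408)/60916 = 0.006698.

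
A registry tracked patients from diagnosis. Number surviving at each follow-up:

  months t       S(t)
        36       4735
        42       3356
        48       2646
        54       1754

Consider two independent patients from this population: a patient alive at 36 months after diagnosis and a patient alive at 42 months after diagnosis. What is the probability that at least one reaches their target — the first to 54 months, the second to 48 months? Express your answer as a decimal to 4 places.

p₁ = S(54)/S(36) = 1754/4735 = 0.370433; p₂ = S(48)/S(42) = 2646/3356 = 0.788439.
P(at least one) = 1 − (1−p₁)(1−p₂) = 1 − 0.629567 × 0.211561 = 0.866808.

0.8668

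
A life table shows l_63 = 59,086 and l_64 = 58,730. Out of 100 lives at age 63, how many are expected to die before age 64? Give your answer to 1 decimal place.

0.6

The relevant probability is 1 − 58,730/59,086 = 0.006025.
Expected number = 100 × 0.006025 = 0.6.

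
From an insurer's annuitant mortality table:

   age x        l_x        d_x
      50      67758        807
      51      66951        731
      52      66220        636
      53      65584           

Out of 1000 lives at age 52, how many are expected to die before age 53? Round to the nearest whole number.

10

The relevant probability is 1 − 65584/66220 = 0.009604.
Expected number = 1000 × 0.009604 = 10.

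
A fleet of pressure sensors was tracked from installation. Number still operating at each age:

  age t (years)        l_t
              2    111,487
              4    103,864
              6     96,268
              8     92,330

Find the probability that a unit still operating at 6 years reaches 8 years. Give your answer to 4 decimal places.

0.9591

The conditional survival probability is l_8/l_6 = 92,330/96,268 = 0.959093.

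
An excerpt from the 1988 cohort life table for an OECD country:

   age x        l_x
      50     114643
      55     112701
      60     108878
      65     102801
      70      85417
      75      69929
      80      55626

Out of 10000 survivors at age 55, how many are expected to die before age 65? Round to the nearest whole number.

878

The relevant probability is 1 − 102801/112701 = 0.087843.
Expected number = 10000 × 0.087843 = 878.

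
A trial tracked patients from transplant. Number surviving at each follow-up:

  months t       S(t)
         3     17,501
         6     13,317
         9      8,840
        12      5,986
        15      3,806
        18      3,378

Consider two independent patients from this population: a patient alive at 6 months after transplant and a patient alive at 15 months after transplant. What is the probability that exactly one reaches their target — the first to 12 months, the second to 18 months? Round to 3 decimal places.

p₁ = S(12)/S(6) = 5,986/13,317 = 0.449501; p₂ = S(18)/S(15) = 3,378/3,806 = 0.887546.
P(exactly one) = p₁(1−p₂) + (1−p₁)p₂ = 0.050548 + 0.488593 = 0.539141.

0.539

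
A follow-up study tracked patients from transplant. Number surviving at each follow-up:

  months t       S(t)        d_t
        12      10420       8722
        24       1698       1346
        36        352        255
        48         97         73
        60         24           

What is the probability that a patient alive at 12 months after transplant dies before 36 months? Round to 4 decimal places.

0.9662

P(die before 36 | alive at 12) = 1 − S(36)/S(12) = 1 − 352/10420 = (10068)/10420 = 0.966219.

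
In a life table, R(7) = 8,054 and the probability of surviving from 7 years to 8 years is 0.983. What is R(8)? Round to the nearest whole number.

7917

R(8) = R(7) × p = 8,054 × 0.983 = 7917.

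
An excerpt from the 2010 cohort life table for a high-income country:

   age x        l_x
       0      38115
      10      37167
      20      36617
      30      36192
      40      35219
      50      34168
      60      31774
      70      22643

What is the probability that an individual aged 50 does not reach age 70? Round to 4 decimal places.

0.3373

P(die before 70 | alive at 50) = 1 − l_70/l_50 = 1 − 22643/34168 = (11525)/34168 = 0.337304.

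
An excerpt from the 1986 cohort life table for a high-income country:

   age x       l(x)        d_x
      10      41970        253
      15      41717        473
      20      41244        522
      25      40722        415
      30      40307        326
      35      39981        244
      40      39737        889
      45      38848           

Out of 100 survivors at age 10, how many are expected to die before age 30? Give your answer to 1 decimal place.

4.0

The relevant probability is 1 − 40307/41970 = 0.039624.
Expected number = 100 × 0.039624 = 4.0.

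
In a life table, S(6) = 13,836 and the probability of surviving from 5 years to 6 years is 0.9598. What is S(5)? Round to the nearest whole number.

S(5) = S(6) / p = 13,836 / 0.9598 = 14416.

14416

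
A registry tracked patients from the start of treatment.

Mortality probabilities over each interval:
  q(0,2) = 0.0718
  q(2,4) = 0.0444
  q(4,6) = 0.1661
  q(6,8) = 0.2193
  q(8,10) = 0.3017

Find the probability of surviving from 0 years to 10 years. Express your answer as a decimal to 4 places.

Chaining the interval survival probabilities: (1 − 0.0718) × (1 − 0.0444) × (1 − 0.1661) × (1 − 0.2193) × (1 − 0.3017).
= 0.9282 × 0.9556 × 0.8339 × 0.7807 × 0.6983 = 0.403235.

0.4032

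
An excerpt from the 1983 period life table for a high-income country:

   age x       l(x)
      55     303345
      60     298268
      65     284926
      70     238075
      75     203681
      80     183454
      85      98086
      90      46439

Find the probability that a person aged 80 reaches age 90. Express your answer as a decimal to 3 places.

0.253

The conditional survival probability is l(90)/l(80) = 46439/183454 = 0.253137.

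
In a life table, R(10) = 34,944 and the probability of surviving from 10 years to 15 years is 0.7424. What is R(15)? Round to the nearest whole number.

R(15) = R(10) × p = 34,944 × 0.7424 = 25942.

25942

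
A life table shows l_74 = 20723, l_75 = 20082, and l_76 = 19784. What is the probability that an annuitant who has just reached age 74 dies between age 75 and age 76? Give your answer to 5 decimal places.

We want 1|1q74 = (l_75 − l_76)/l_74.
This is the probability of reaching 75 but not 76, conditional on being alive at 74: (l_75 − l_76) / l_74.
= (20082 − 19784) / 20723 = 298 / 20723 = 0.014380.

0.01438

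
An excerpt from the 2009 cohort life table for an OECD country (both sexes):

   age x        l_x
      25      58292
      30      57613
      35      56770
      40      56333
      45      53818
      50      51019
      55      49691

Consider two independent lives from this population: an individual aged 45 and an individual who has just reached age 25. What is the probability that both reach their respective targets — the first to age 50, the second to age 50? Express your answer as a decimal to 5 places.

0.82971

p₁ = l_50/l_45 = 51019/53818 = 0.947991; p₂ = l_50/l_25 = 51019/58292 = 0.875232.
P(both) = p₁ × p₂ = 0.947991 × 0.875232 = 0.829712.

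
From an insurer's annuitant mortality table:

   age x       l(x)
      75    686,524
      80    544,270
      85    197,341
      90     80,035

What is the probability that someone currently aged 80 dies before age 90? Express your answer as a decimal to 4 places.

0.8529

P(die before 90 | alive at 80) = 1 − l(90)/l(80) = 1 − 80,035/544,270 = (464,235)/544,270 = 0.852950.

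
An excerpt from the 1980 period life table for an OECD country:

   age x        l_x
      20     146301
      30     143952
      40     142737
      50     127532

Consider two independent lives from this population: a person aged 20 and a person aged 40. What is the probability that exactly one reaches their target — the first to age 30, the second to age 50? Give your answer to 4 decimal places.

0.1192

p₁ = l_30/l_20 = 143952/146301 = 0.983944; p₂ = l_50/l_40 = 127532/142737 = 0.893475.
P(exactly one) = p₁(1−p₂) + (1−p₁)p₂ = 0.104815 + 0.014346 = 0.119160.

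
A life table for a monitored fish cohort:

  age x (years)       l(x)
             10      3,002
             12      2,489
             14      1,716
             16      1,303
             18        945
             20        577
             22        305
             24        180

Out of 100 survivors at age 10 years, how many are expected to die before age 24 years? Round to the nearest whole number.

The relevant probability is 1 − 180/3,002 = 0.940040.
Expected number = 100 × 0.940040 = 94.

94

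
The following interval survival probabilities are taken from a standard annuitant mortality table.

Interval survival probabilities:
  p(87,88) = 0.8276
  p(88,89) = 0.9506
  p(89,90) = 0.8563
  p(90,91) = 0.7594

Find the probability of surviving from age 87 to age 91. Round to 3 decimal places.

The overall survival probability is 0.8276 × 0.9506 × 0.8563 × 0.7594.
= 0.511581.

0.512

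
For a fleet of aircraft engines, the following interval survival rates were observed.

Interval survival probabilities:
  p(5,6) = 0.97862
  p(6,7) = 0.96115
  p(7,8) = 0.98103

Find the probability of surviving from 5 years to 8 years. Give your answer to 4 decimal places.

0.9228

Survival from 5 to 8 is the product of surviving each interval: 0.97862 × 0.96115 × 0.98103.
= 0.922757.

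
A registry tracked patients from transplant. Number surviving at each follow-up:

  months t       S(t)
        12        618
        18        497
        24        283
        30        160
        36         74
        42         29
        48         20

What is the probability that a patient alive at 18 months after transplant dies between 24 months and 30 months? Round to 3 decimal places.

0.247

This is the probability of reaching 24 but not 30, conditional on being alive at 18: (S(24) − S(30)) / S(18).
= (283 − 160) / 497 = 123 / 497 = 0.247485.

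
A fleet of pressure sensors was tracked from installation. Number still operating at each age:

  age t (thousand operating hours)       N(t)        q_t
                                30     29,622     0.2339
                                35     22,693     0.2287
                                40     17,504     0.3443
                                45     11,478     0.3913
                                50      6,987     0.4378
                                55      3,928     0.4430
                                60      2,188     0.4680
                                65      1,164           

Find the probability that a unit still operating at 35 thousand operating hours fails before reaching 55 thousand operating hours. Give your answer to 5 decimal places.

P(fail before 55 | operational at 35) = 1 − N(55)/N(35) = 1 − 3,928/22,693 = (18,765)/22,693 = 0.826907.

0.82691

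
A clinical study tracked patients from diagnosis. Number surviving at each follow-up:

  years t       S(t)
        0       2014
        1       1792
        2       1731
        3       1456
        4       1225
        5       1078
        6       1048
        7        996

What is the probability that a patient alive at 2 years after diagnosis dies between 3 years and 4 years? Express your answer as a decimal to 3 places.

This is the probability of reaching 3 but not 4, conditional on being alive at 2: (S(3) − S(4)) / S(2).
= (1456 − 1225) / 1731 = 231 / 1731 = 0.133449.

0.133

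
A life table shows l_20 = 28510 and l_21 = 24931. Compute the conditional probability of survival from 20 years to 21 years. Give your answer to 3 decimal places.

0.874

The conditional survival probability is l_21/l_20 = 24931/28510 = 0.874465.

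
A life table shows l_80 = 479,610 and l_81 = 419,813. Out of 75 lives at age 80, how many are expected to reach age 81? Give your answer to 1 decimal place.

The relevant probability is 419,813/479,610 = 0.875322.
Expected number = 75 × 0.875322 = 65.6.

65.6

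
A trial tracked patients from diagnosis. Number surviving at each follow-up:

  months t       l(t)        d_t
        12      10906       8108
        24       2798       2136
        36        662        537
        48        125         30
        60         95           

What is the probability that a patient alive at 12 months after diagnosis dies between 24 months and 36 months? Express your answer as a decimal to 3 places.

This is the probability of reaching 24 but not 36, conditional on being alive at 12: (l(24) − l(36)) / l(12).
= (2798 − 662) / 10906 = 2136 / 10906 = 0.195855.

0.196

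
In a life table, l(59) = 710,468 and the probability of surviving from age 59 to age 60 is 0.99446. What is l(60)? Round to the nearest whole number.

706532

l(60) = l(59) × p = 710,468 × 0.99446 = 706532.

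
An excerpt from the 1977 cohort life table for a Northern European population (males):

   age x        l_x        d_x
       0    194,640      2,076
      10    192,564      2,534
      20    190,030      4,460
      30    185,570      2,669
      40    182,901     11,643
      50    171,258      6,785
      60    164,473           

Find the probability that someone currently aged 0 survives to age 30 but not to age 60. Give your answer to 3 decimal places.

We want 30|30q0 = (l_30 − l_60)/l_0.
This is the probability of reaching 30 but not 60, conditional on being alive at 0: (l_30 − l_60) / l_0.
= (185,570 − 164,473) / 194,640 = 21,097 / 194,640 = 0.108390.

0.108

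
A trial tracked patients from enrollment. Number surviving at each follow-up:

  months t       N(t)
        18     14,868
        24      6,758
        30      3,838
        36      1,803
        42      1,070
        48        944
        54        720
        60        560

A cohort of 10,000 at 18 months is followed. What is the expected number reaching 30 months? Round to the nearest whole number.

The relevant probability is 3,838/14,868 = 0.258138.
Expected number = 10,000 × 0.258138 = 2581.

2581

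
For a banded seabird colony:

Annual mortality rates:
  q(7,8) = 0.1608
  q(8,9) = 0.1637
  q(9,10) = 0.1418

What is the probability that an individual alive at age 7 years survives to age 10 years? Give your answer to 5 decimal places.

Chaining the interval survival probabilities: (1 − 0.1608) × (1 − 0.1637) × (1 − 0.1418).
= 0.8392 × 0.8363 × 0.8582 = 0.602304.

0.60230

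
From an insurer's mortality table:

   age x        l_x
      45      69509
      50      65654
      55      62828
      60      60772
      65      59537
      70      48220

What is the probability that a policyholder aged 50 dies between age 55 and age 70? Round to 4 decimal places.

0.2225

We want 5|15q50 = (l_55 − l_70)/l_50.
This is the probability of reaching 55 but not 70, conditional on being alive at 50: (l_55 − l_70) / l_50.
= (62828 − 48220) / 65654 = 14608 / 65654 = 0.222500.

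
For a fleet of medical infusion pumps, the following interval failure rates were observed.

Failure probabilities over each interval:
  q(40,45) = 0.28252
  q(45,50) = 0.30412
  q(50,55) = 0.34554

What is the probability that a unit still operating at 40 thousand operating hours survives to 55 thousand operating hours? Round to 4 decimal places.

0.3268

Chaining the interval survival probabilities: (1 − 0.28252) × (1 − 0.30412) × (1 − 0.34554).
= 0.71748 × 0.69588 × 0.65446 = 0.326759.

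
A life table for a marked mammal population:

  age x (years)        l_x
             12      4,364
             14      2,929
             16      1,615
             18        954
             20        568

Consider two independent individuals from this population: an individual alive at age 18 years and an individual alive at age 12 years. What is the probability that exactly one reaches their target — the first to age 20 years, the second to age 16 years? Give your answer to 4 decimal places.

p₁ = l_20/l_18 = 568/954 = 0.595388; p₂ = l_16/l_12 = 1,615/4,364 = 0.370073.
P(exactly one) = p₁(1−p₂) + (1−p₁)p₂ = 0.375051 + 0.149736 = 0.524787.

0.5248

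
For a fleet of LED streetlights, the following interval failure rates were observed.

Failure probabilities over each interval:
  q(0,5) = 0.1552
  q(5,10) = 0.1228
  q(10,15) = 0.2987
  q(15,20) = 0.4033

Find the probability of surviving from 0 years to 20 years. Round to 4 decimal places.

0.3101

Survival from 0 to 20 is the product of surviving each interval: (1 − 0.1552) × (1 − 0.1228) × (1 − 0.2987) × (1 − 0.4033).
= 0.8448 × 0.8772 × 0.7013 × 0.5967 = 0.310108.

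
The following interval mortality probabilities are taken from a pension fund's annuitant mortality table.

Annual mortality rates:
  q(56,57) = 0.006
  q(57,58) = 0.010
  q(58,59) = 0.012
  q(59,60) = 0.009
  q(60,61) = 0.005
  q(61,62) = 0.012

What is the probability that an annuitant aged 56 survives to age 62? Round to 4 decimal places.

The overall survival probability is (1 − 0.006) × (1 − 0.010) × (1 − 0.012) × (1 − 0.009) × (1 − 0.005) × (1 − 0.012).
= 0.994 × 0.990 × 0.988 × 0.991 × 0.995 × 0.988 = 0.947179.

0.9472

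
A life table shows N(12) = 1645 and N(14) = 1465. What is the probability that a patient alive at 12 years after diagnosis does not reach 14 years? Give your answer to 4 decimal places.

0.1094

P(die before 14 | alive at 12) = 1 − N(14)/N(12) = 1 − 1465/1645 = (180)/1645 = 0.109422.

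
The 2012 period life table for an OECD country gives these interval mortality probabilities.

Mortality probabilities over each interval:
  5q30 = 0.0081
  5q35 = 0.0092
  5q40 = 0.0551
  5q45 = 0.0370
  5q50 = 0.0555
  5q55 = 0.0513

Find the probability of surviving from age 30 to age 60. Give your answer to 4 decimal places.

0.8013

Chaining the interval survival probabilities: (1 − 0.0081) × (1 − 0.0092) × (1 − 0.0551) × (1 − 0.0370) × (1 − 0.0555) × (1 − 0.0513).
= 0.9919 × 0.9908 × 0.9449 × 0.9630 × 0.9445 × 0.9487 = 0.801303.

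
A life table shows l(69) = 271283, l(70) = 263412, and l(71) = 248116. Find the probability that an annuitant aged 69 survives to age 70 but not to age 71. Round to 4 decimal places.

This is the probability of reaching 70 but not 71, conditional on being alive at 69: (l(70) − l(71)) / l(69).
= (263412 − 248116) / 271283 = 15296 / 271283 = 0.056384.

0.0564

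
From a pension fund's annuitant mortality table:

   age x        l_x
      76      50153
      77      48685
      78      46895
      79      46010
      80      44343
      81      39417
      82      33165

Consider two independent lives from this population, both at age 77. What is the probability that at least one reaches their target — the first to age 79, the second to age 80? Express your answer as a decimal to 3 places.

0.995

p₁ = l_79/l_77 = 46010/48685 = 0.945055; p₂ = l_80/l_77 = 44343/48685 = 0.910814.
P(at least one) = 1 − (1−p₁)(1−p₂) = 1 − 0.054945 × 0.089186 = 0.995100.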